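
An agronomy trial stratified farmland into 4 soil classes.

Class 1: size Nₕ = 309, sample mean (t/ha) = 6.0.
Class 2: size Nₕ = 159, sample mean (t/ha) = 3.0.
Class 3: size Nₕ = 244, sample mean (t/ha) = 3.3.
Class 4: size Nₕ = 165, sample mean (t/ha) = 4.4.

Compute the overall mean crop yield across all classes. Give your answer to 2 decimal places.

x̄_st = (Σ Nₕx̄ₕ) / (Σ Nₕ) = (309·6.0 + 159·3.0 + 244·3.3 + 165·4.4) / 877
= 3862.2 / 877 = 4.4039... → 4.40.

4.40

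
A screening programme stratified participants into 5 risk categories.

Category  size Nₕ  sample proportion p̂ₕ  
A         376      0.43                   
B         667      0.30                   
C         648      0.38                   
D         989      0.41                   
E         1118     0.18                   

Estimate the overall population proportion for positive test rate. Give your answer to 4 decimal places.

Wₕ = Nₕ/N with N = 3798: 0.0990, 0.1756, 0.1706, 0.2604, 0.2944.
p̂_st = 0.0990·0.43 + 0.1756·0.30 + 0.1706·0.38 + 0.2604·0.41 + 0.2944·0.18 ≈ 0.319839... → 0.3198.

0.3198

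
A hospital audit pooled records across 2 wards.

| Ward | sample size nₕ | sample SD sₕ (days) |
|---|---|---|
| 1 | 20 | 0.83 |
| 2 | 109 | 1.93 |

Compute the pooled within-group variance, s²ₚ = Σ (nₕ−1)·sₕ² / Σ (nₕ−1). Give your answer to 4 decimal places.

3.2707

Degrees of freedom: 19 + 108 = 127.
Σ(nₕ−1)sₕ² = 19·0.6889 + 108·3.7249 = 415.3783.
s²ₚ = 415.3783 / 127 = 3.270695... → 3.2707.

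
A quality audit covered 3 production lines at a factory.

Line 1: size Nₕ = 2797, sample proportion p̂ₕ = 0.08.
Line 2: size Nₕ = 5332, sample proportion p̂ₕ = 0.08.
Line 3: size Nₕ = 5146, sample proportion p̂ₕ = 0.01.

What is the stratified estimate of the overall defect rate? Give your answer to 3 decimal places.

N = 2797 + 5332 + 5146 = 13275.
Overall proportion = Σ (Nₕ/N)·p̂ₕ.
Σ Nₕp̂ₕ = 223.76 + 426.56 + 51.46 = 701.78.
701.78 / 13275 = 0.05286... → 0.053.

0.053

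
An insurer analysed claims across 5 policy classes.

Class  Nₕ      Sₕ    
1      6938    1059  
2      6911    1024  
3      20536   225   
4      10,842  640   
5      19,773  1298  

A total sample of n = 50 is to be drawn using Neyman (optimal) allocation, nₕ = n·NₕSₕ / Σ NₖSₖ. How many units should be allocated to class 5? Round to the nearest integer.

1: NₕSₕ = 6938·1059 = 7347342
2: NₕSₕ = 6911·1024 = 7076864
3: NₕSₕ = 20536·225 = 4620600
4: NₕSₕ = 10842·640 = 6938880
5: NₕSₕ = 19773·1298 = 25665354
Σ NₕSₕ = 51649040.
n_5 = 50·25665354/51649040 = 24.846... → 25.

25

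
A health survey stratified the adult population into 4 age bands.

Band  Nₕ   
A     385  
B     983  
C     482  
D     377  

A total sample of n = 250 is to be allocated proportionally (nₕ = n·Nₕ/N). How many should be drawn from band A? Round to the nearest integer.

N = 385 + 983 + 482 + 377 = 2227.
n_A = 250·385/2227 = 43.220... → 43.

43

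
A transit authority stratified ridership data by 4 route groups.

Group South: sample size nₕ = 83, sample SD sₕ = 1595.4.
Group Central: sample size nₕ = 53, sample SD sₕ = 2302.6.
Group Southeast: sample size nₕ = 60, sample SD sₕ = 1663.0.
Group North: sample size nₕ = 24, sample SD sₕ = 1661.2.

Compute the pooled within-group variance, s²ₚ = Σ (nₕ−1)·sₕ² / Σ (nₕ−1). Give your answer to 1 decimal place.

3291925.9

Degrees of freedom: 82 + 52 + 59 + 23 = 216.
Σ(nₕ−1)sₕ² = 82·2545301.16 + 52·5301966.76 + 59·2765569 + 23·2759585.44 = 711056002.76.
s²ₚ = 711056002.76 / 216 = 3291925.939... → 3291925.9.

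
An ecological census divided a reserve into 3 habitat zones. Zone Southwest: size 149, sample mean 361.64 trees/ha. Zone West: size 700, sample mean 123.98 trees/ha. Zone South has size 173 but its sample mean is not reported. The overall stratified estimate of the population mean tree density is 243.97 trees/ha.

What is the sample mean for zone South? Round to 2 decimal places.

628.13

N = 149 + 700 + 173 = 1022.
Overall total = μ·N = 243.97·1022 = 249337.34.
Subtract the known strata: 149·361.64 + 700·123.98 = 140670.36.
Remaining total for zone South: 249337.34 − 140670.36 = 108666.98.
Divide by its size: 108666.98 / 173 = 628.1328... → 628.13.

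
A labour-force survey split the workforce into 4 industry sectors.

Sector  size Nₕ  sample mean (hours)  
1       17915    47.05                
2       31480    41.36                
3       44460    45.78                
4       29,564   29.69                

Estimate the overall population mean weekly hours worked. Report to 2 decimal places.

x̄_st = (Σ Nₕx̄ₕ) / (Σ Nₕ) = (17915·47.05 + 31480·41.36 + 44460·45.78 + 29564·29.69) / 123419
= 5058047.51 / 123419 = 40.9827... → 40.98.

40.98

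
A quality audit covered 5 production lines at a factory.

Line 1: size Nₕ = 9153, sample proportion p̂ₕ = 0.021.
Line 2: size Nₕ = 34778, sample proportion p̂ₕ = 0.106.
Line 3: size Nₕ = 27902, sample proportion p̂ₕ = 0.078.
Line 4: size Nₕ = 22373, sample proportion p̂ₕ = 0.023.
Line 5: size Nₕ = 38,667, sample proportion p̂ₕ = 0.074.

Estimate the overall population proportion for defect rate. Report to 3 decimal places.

0.071

Wₕ = Nₕ/N with N = 132873: 0.0689, 0.2617, 0.2100, 0.1684, 0.2910.
p̂_st = 0.0689·0.021 + 0.2617·0.106 + 0.2100·0.078 + 0.1684·0.023 + 0.2910·0.074 ≈ 0.07098... → 0.071.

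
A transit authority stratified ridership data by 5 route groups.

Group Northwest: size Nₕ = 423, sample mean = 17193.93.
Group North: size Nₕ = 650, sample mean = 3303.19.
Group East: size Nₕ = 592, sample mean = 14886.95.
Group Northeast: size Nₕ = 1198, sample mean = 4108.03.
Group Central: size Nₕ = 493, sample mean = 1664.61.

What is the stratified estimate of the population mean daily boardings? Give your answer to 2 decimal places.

7144.00

x̄_st = (Σ Nₕx̄ₕ) / (Σ Nₕ) = (423·17193.93 + 650·3303.19 + 592·14886.95 + 1198·4108.03 + 493·1664.61) / 3356
= 23975252.96 / 3356 = 7143.9967... → 7144.00.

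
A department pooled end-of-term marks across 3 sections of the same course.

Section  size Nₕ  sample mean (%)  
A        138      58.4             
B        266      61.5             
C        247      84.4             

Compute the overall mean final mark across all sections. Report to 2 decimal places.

69.53

x̄_st = (Σ Nₕx̄ₕ) / (Σ Nₕ) = (138·58.4 + 266·61.5 + 247·84.4) / 651
= 45265 / 651 = 69.5315... → 69.53.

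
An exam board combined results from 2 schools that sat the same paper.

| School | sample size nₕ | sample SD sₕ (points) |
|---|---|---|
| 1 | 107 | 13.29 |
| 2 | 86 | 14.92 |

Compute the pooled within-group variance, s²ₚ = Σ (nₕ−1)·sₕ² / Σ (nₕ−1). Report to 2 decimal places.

197.09

Degrees of freedom: 106 + 85 = 191.
Σ(nₕ−1)sₕ² = 106·176.6241 + 85·222.6064 = 37643.6986.
s²ₚ = 37643.6986 / 191 = 197.0874... → 197.09.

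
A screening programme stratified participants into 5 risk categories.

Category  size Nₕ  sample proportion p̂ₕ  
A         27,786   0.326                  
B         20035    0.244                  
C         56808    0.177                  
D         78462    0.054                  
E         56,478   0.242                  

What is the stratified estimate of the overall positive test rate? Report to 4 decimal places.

0.1749

N = 27786 + 20035 + 56808 + 78462 + 56478 = 239569.
Overall proportion = Σ (Nₕ/N)·p̂ₕ.
Σ Nₕp̂ₕ = 9058.236 + 4888.54 + 10055.016 + 4236.948 + 13667.676 = 41906.416.
41906.416 / 239569 = 0.174924... → 0.1749.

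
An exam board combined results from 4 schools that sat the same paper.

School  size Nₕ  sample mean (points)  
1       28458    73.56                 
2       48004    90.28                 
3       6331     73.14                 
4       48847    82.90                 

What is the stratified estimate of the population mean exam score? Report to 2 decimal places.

83.10

N = 28458 + 48004 + 6331 + 48847 = 131640.
The stratified mean weights each stratum mean by its population share Nₕ/N.
Σ Nₕx̄ₕ = 28458·73.56 + 48004·90.28 + 6331·73.14 + 48847·82.90 = 2093370.48 + 4333801.12 + 463049.34 + 4049416.3 = 10939637.24.
Divide by N: 10939637.24 / 131640 = 83.1027... → 83.10.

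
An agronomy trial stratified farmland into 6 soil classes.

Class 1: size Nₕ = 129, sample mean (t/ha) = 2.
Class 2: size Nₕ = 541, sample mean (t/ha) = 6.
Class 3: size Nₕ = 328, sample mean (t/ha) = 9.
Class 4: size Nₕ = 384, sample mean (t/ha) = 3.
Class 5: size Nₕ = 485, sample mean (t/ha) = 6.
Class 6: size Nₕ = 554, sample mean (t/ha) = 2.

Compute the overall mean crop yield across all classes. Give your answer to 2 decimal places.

4.80

N = 2421; weights Wₕ = Nₕ/N = (0.0533, 0.2235, 0.1355, 0.1586, 0.2003, 0.2288).
x̄_st = Σ Wₕ·x̄ₕ = 0.0533·2 + 0.2235·6 + 0.1355·9 + 0.1586·3 + 0.2003·6 + 0.2288·2 ≈ 4.8021...
→ 4.80.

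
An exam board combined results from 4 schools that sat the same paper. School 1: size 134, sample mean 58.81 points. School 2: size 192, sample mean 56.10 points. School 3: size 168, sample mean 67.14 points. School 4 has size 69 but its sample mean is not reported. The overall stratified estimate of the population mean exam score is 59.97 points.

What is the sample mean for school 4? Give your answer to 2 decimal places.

Σ Nₕx̄ₕ = N·μ, so 69·x̄_4 = 563·59.97 − (134·58.81 + 192·56.10 + 168·67.14).
= 33763.11 − 29931.26 = 3831.85.
x̄_4 = 3831.85 / 69 = 55.5341... → 55.53.

55.53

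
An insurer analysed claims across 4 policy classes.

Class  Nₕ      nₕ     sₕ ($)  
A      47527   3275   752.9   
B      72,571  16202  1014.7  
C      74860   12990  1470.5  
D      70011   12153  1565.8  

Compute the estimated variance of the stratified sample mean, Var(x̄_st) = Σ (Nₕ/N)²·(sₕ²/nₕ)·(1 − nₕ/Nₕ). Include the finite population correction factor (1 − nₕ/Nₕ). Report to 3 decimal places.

N = 264969. Term for each stratum: Wₕ²sₕ²/nₕ·(1−nₕ/Nₕ).
Var(x̄_st) = 5.184973 + 3.702713 + 10.981476 + 11.639348 = 31.508509 → 31.509.

31.509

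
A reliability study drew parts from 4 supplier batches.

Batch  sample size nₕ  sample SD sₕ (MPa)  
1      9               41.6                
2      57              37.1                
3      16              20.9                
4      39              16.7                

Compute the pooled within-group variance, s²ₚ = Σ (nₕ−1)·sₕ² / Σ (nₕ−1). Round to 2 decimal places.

1: (9−1)·41.6² = 8·1730.56 = 13844.48
2: (57−1)·37.1² = 56·1376.41 = 77078.96
3: (16−1)·20.9² = 15·436.81 = 6552.15
4: (39−1)·16.7² = 38·278.89 = 10597.82
Numerator = 108073.41; denominator = Σ(nₕ−1) = 117.
s²ₚ = 108073.41/117 = 923.7044... → 923.70.

923.70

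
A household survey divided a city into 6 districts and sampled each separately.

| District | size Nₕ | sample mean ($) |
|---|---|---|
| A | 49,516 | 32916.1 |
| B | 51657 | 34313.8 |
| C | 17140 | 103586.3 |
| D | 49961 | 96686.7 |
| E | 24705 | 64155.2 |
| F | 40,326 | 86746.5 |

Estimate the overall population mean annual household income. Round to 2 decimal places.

64685.92

x̄_st = (Σ Nₕx̄ₕ) / (Σ Nₕ) = (49516·32916.1 + 51657·34313.8 + 17140·103586.3 + 49961·96686.7 + 24705·64155.2 + 40326·86746.5) / 233305
= 15091548549.9 / 233305 = 64685.9199... → 64685.92.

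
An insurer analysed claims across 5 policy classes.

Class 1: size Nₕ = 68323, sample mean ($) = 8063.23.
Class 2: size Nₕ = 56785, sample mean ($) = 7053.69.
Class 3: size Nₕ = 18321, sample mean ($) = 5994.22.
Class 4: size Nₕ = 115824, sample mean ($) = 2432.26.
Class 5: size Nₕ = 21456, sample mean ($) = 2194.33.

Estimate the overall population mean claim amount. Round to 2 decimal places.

N = 280709; weights Wₕ = Nₕ/N = (0.2434, 0.2023, 0.0653, 0.4126, 0.0764).
x̄_st = Σ Wₕ·x̄ₕ = 0.2434·8063.23 + 0.2023·7053.69 + 0.0653·5994.22 + 0.4126·2432.26 + 0.0764·2194.33 ≈ 4951.9737...
→ 4951.97.

4951.97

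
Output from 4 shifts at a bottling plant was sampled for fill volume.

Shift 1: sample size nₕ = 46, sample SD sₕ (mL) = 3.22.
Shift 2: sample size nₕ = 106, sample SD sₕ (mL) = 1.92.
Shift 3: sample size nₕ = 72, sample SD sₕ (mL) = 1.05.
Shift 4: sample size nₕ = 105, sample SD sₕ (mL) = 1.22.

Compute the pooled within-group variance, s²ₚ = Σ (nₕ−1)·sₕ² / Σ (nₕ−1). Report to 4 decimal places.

1: (46−1)·3.22² = 45·10.3684 = 466.578
2: (106−1)·1.92² = 105·3.6864 = 387.072
3: (72−1)·1.05² = 71·1.1025 = 78.2775
4: (105−1)·1.22² = 104·1.4884 = 154.7936
Numerator = 1086.7211; denominator = Σ(nₕ−1) = 325.
s²ₚ = 1086.7211/325 = 3.343757... → 3.3438.

3.3438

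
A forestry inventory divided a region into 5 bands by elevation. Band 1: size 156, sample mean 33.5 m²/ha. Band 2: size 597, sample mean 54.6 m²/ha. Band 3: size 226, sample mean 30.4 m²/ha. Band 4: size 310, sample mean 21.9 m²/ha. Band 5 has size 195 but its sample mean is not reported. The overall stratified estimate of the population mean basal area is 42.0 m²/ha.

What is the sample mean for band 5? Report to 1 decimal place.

N = 156 + 597 + 226 + 310 + 195 = 1484.
Overall total = μ·N = 42.0·1484 = 62328.
Subtract the known strata: 156·33.5 + 597·54.6 + 226·30.4 + 310·21.9 = 51481.6.
Remaining total for band 5: 62328 − 51481.6 = 10846.4.
Divide by its size: 10846.4 / 195 = 55.623... → 55.6.

55.6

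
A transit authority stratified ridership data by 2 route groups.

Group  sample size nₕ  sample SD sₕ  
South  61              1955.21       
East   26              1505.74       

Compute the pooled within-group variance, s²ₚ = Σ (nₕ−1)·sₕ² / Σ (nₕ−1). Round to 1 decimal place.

3365318.7

Degrees of freedom: 60 + 25 = 85.
Σ(nₕ−1)sₕ² = 60·3822846.1441 + 25·2267252.9476 = 286052092.336.
s²ₚ = 286052092.336 / 85 = 3365318.733... → 3365318.7.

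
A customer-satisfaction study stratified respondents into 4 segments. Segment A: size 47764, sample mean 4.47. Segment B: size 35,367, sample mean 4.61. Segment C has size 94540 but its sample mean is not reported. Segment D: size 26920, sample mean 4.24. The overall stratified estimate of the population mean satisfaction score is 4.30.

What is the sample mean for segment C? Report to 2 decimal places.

4.12

N = 47764 + 35367 + 94540 + 26920 = 204591.
Overall total = μ·N = 4.30·204591 = 879741.3.
Subtract the known strata: 47764·4.47 + 35367·4.61 + 26920·4.24 = 490687.75.
Remaining total for segment C: 879741.3 − 490687.75 = 389053.55.
Divide by its size: 389053.55 / 94540 = 4.1152... → 4.12.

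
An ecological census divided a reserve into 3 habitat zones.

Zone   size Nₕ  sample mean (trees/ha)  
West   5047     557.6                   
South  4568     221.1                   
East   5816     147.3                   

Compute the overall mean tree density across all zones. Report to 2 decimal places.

N = 5047 + 4568 + 5816 = 15431.
The stratified mean weights each stratum mean by its population share Nₕ/N.
Σ Nₕx̄ₕ = 5047·557.6 + 4568·221.1 + 5816·147.3 = 2814207.2 + 1009984.8 + 856696.8 = 4680888.8.
Divide by N: 4680888.8 / 15431 = 303.3432... → 303.34.

303.34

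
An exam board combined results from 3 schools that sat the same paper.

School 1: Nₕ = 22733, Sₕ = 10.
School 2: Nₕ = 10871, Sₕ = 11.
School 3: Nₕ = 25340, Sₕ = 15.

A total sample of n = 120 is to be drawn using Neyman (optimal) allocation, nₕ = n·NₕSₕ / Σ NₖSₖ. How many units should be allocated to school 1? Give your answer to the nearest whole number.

38

1: NₕSₕ = 22733·10 = 227330
2: NₕSₕ = 10871·11 = 119581
3: NₕSₕ = 25340·15 = 380100
Σ NₕSₕ = 727011.
n_1 = 120·227330/727011 = 37.523... → 38.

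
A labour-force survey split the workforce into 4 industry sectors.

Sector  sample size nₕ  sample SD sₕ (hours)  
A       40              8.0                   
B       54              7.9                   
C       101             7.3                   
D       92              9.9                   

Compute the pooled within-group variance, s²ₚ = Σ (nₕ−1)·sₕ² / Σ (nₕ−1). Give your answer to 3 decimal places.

70.854

Degrees of freedom: 39 + 53 + 100 + 91 = 283.
Σ(nₕ−1)sₕ² = 39·64 + 53·62.41 + 100·53.29 + 91·98.01 = 20051.64.
s²ₚ = 20051.64 / 283 = 70.85385... → 70.854.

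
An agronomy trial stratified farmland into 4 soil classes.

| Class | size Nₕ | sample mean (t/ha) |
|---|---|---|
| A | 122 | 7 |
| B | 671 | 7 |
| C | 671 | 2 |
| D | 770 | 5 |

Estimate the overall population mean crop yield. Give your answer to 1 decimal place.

N = 122 + 671 + 671 + 770 = 2234.
Weight each subgroup mean by Nₕ/N and sum.
Σ Nₕx̄ₕ = 122·7 + 671·7 + 671·2 + 770·5 = 854 + 4697 + 1342 + 3850 = 10743.
Divide by N: 10743 / 2234 = 4.809... → 4.8.

4.8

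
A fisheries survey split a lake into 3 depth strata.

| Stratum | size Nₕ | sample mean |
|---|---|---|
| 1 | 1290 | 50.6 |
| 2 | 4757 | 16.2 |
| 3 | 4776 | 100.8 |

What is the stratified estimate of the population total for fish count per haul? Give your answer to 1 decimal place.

1: 1290·50.6 = 65274
2: 4757·16.2 = 77063.4
3: 4776·100.8 = 481420.8
τ̂ = Σ Nₕx̄ₕ = 623758.2.

623758.2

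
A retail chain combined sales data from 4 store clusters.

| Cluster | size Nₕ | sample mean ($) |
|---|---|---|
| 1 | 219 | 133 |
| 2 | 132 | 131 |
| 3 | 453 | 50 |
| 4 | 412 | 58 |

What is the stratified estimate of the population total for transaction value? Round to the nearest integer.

1: 219·133 = 29127
2: 132·131 = 17292
3: 453·50 = 22650
4: 412·58 = 23896
τ̂ = Σ Nₕx̄ₕ = 92965.

92965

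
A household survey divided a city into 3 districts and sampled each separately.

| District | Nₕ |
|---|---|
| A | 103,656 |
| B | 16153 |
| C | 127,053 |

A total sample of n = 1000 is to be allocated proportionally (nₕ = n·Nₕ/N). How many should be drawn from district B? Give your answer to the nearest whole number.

65

N = 103656 + 16153 + 127053 = 246862.
n_B = 1000·16153/246862 = 65.433... → 65.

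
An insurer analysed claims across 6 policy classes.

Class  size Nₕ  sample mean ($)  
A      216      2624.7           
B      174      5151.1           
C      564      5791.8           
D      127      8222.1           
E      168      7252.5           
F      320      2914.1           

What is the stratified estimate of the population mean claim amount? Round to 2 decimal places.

5050.95

N = 216 + 174 + 564 + 127 + 168 + 320 = 1569.
Overall mean = Σ (Nₕ/N)·x̄ₕ — weight by population share, not a simple average.
Σ Nₕx̄ₕ = 216·2624.7 + 174·5151.1 + 564·5791.8 + 127·8222.1 + 168·7252.5 + 320·2914.1 = 566935.2 + 896291.4 + 3266575.2 + 1044206.7 + 1218420 + 932512 = 7924940.5.
Divide by N: 7924940.5 / 1569 = 5050.9500... → 5050.95.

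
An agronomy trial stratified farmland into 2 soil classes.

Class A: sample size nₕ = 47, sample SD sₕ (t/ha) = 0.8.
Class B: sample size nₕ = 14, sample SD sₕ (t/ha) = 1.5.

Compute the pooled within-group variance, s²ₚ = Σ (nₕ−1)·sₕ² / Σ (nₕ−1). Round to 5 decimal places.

0.99475

Degrees of freedom: 46 + 13 = 59.
Σ(nₕ−1)sₕ² = 46·0.64 + 13·2.25 = 58.69.
s²ₚ = 58.69 / 59 = 0.9947458... → 0.99475.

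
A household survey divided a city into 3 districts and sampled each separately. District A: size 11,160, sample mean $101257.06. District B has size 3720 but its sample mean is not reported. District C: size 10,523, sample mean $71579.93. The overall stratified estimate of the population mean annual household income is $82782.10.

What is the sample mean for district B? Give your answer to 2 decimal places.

N = 11160 + 3720 + 10523 = 25403.
Overall total = μ·N = 82782.10·25403 = 2102913686.3.
Subtract the known strata: 11160·101257.06 + 10523·71579.93 = 1883264392.99.
Remaining total for district B: 2102913686.3 − 1883264392.99 = 219649293.31.
Divide by its size: 219649293.31 / 3720 = 59045.5090... → 59045.51.

59045.51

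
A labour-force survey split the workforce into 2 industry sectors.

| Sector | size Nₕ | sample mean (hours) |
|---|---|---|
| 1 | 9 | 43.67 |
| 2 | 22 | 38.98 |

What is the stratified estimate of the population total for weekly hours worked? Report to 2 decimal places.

1250.59

Estimate total by summing Nₕ·x̄ₕ over strata.
9·43.67 + 22·38.98 = 393.03 + 857.56 = 1250.59.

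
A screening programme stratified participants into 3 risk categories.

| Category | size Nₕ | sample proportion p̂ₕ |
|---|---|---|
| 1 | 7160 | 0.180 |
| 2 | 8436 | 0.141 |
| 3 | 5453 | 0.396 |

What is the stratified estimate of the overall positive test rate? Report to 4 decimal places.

Wₕ = Nₕ/N with N = 21049: 0.3402, 0.4008, 0.2591.
p̂_st = 0.3402·0.180 + 0.4008·0.141 + 0.2591·0.396 ≈ 0.220327... → 0.2203.

0.2203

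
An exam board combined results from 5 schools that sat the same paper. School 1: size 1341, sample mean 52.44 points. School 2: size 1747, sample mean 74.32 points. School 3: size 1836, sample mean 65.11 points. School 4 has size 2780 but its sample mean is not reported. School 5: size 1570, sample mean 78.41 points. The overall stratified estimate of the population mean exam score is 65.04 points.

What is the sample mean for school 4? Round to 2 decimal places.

Σ Nₕx̄ₕ = N·μ, so 2780·x̄_4 = 9274·65.04 − (1341·52.44 + 1747·74.32 + 1836·65.11 + 1570·78.41).
= 603180.96 − 442804.74 = 160376.22.
x̄_4 = 160376.22 / 2780 = 57.6893... → 57.69.

57.69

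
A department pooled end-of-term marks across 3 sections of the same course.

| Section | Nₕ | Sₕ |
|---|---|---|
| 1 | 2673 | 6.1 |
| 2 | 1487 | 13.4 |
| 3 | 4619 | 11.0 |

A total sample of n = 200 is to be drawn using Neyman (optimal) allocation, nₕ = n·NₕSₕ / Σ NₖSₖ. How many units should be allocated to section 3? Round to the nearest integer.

1: NₕSₕ = 2673·6.1 = 16305.3
2: NₕSₕ = 1487·13.4 = 19925.8
3: NₕSₕ = 4619·11.0 = 50809
Σ NₕSₕ = 87040.1.
n_3 = 200·50809/87040.1 = 116.748... → 117.

117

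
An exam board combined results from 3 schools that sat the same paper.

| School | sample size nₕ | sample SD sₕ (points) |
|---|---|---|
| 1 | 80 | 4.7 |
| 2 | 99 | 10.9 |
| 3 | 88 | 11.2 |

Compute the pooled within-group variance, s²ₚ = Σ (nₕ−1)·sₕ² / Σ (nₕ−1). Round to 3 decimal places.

92.052

1: (80−1)·4.7² = 79·22.09 = 1745.11
2: (99−1)·10.9² = 98·118.81 = 11643.38
3: (88−1)·11.2² = 87·125.44 = 10913.28
Numerator = 24301.77; denominator = Σ(nₕ−1) = 264.
s²ₚ = 24301.77/264 = 92.05216... → 92.052.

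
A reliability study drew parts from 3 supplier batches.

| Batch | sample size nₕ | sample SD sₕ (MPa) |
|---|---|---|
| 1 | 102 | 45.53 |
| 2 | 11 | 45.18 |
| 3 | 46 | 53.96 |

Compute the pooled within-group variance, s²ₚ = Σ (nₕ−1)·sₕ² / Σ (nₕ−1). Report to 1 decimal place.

1: (102−1)·45.53² = 101·2072.9809 = 209371.0709
2: (11−1)·45.18² = 10·2041.2324 = 20412.324
3: (46−1)·53.96² = 45·2911.6816 = 131025.672
Numerator = 360809.0669; denominator = Σ(nₕ−1) = 156.
s²ₚ = 360809.0669/156 = 2312.879... → 2312.9.

2312.9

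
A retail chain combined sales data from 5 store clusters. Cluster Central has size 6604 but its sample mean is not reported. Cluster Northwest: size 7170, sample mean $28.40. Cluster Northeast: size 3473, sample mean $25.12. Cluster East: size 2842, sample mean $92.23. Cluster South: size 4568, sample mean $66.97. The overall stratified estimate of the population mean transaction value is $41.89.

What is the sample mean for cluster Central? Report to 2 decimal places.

26.34

Σ Nₕx̄ₕ = N·μ, so 6604·x̄_Central = 24657·41.89 − (7170·28.40 + 3473·25.12 + 2842·92.23 + 4568·66.97).
= 1032881.73 − 858906.38 = 173975.35.
x̄_Central = 173975.35 / 6604 = 26.3439... → 26.34.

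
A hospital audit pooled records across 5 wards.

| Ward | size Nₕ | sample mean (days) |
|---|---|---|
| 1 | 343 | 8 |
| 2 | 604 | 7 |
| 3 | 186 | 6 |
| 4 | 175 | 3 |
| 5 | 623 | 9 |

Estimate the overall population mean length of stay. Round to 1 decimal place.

7.4

N = 1931; weights Wₕ = Nₕ/N = (0.1776, 0.3128, 0.0963, 0.0906, 0.3226).
x̄_st = Σ Wₕ·x̄ₕ = 0.1776·8 + 0.3128·7 + 0.0963·6 + 0.0906·3 + 0.3226·9 ≈ 7.364...
→ 7.4.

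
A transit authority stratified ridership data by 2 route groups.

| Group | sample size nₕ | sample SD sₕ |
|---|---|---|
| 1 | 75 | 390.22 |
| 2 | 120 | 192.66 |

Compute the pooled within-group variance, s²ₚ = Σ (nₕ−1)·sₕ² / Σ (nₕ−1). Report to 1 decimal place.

81270.1

Degrees of freedom: 74 + 119 = 193.
Σ(nₕ−1)sₕ² = 74·152271.6484 + 119·37117.8756 = 15685129.178.
s²ₚ = 15685129.178 / 193 = 81270.099... → 81270.1.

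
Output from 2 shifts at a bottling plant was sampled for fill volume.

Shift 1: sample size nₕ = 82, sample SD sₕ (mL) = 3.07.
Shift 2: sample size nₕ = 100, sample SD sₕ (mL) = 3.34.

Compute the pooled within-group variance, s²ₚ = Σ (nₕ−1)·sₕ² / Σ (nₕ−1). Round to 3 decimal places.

Degrees of freedom: 81 + 99 = 180.
Σ(nₕ−1)sₕ² = 81·9.4249 + 99·11.1556 = 1867.8213.
s²ₚ = 1867.8213 / 180 = 10.37679... → 10.377.

10.377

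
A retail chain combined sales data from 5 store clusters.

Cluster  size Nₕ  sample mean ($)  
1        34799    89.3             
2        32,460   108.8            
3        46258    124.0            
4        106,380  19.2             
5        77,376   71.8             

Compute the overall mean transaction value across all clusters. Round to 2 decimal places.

x̄_st = (Σ Nₕx̄ₕ) / (Σ Nₕ) = (34799·89.3 + 32460·108.8 + 46258·124.0 + 106380·19.2 + 77376·71.8) / 297273
= 19973283.5 / 297273 = 67.1884... → 67.19.

67.19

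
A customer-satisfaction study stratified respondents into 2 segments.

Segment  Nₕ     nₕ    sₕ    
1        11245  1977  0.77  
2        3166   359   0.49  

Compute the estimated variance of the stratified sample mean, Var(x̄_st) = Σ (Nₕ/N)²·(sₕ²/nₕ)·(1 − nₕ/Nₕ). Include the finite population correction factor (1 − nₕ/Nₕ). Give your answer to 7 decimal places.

N = 14411. Term for each stratum: Wₕ²sₕ²/nₕ·(1−nₕ/Nₕ).
Var(x̄_st) = 0.0001504985 + 0.0000286195 = 0.0001791180 → 0.0001791.

0.0001791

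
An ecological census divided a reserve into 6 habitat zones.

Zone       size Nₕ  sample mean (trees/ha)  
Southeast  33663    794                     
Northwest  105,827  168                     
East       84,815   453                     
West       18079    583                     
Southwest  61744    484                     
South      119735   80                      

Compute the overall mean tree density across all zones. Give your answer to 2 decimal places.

313.62

N = 423863; weights Wₕ = Nₕ/N = (0.0794, 0.2497, 0.2001, 0.0427, 0.1457, 0.2825).
x̄_st = Σ Wₕ·x̄ₕ = 0.0794·794 + 0.2497·168 + 0.2001·453 + 0.0427·583 + 0.1457·484 + 0.2825·80 ≈ 313.6190...
→ 313.62.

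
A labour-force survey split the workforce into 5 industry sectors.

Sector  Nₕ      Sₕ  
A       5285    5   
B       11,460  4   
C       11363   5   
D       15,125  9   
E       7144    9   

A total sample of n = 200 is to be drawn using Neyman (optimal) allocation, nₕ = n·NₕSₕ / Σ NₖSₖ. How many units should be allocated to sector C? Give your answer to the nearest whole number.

Σ NₕSₕ = 5285·5 + 11460·4 + 11363·5 + 15125·9 + 7144·9 = 329501.
Share for C: 56815/329501 = 0.17243.
n_C = 200 × 0.17243 = 34.485... → 34.

34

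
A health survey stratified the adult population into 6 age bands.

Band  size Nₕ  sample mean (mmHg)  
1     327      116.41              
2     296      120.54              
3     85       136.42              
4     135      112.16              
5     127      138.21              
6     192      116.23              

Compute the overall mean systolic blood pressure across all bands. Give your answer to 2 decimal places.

x̄_st = (Σ Nₕx̄ₕ) / (Σ Nₕ) = (327·116.41 + 296·120.54 + 85·136.42 + 135·112.16 + 127·138.21 + 192·116.23) / 1162
= 140352.04 / 1162 = 120.7849... → 120.78.

120.78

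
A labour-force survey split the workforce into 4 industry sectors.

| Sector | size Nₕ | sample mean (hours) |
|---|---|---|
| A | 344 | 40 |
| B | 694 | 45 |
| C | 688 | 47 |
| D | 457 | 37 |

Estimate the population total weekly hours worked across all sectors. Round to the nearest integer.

A: 344·40 = 13760
B: 694·45 = 31230
C: 688·47 = 32336
D: 457·37 = 16909
τ̂ = Σ Nₕx̄ₕ = 94235.

94235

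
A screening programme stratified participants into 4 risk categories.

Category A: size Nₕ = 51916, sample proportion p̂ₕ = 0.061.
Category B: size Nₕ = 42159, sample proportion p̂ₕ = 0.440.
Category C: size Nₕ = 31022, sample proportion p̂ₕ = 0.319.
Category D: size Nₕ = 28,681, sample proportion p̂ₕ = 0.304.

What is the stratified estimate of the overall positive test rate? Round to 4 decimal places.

0.2623

Wₕ = Nₕ/N with N = 153778: 0.3376, 0.2742, 0.2017, 0.1865.
p̂_st = 0.3376·0.061 + 0.2742·0.440 + 0.2017·0.319 + 0.1865·0.304 ≈ 0.262273... → 0.2623.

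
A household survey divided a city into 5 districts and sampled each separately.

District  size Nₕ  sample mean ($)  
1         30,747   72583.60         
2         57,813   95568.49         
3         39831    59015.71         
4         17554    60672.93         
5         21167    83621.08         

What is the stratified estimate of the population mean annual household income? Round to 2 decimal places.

77448.32

N = 30747 + 57813 + 39831 + 17554 + 21167 = 167112.
The stratified mean weights each stratum mean by its population share Nₕ/N.
Σ Nₕx̄ₕ = 30747·72583.60 + 57813·95568.49 + 39831·59015.71 + 17554·60672.93 + 21167·83621.08 = 2231727949.2 + 5525101112.37 + 2350654745.01 + 1065052613.22 + 1770007400.36 = 12942543820.16.
Divide by N: 12942543820.16 / 167112 = 77448.3210... → 77448.32.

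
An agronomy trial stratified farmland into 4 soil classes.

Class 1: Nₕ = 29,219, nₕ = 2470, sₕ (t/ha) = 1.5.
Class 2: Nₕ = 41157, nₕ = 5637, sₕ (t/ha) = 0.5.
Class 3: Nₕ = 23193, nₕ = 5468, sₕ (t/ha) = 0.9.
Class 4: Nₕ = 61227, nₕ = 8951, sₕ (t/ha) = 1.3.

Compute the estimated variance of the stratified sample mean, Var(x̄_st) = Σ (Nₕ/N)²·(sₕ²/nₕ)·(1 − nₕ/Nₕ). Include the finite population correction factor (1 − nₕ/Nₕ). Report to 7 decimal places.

N = 154796; Wₕ = Nₕ/N.
class 1: (29219/154796)²·1.5²/2470·(1 − 2470/29219) = 0.0000297125
class 2: (41157/154796)²·0.5²/5637·(1 − 5637/41157) = 0.0000027058
class 3: (23193/154796)²·0.9²/5468·(1 − 5468/23193) = 0.0000025414
class 4: (61227/154796)²·1.3²/8951·(1 − 8951/61227) = 0.0000252198
Sum = 0.0000601795 → 0.0000602.

0.0000602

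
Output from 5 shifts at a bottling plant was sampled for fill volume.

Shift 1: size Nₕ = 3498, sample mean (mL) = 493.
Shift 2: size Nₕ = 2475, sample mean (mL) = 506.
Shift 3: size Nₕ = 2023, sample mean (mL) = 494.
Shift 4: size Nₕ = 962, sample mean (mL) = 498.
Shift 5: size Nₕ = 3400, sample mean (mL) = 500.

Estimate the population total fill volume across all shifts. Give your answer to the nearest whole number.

6155302

Estimate total by summing Nₕ·x̄ₕ over strata.
3498·493 + 2475·506 + 2023·494 + 962·498 + 3400·500 = 1724514 + 1252350 + 999362 + 479076 + 1700000 = 6155302.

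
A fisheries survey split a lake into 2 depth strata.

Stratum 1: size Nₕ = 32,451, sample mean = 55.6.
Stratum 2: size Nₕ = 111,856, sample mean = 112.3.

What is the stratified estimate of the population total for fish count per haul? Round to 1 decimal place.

14365704.4

1: 32451·55.6 = 1804275.6
2: 111856·112.3 = 12561428.8
τ̂ = Σ Nₕx̄ₕ = 14365704.4.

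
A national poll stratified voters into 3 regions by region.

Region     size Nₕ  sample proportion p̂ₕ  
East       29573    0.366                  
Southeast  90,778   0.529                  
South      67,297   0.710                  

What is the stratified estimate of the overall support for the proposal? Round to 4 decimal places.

0.5682

Wₕ = Nₕ/N with N = 187648: 0.1576, 0.4838, 0.3586.
p̂_st = 0.1576·0.366 + 0.4838·0.529 + 0.3586·0.710 ≈ 0.568224... → 0.5682.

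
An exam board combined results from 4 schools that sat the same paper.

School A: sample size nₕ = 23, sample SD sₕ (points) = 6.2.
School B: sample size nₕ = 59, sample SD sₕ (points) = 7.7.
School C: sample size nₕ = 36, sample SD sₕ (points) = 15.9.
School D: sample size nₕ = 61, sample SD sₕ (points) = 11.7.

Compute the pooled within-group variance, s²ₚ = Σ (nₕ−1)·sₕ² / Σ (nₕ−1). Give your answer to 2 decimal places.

121.98

A: (23−1)·6.2² = 22·38.44 = 845.68
B: (59−1)·7.7² = 58·59.29 = 3438.82
C: (36−1)·15.9² = 35·252.81 = 8848.35
D: (61−1)·11.7² = 60·136.89 = 8213.4
Numerator = 21346.25; denominator = Σ(nₕ−1) = 175.
s²ₚ = 21346.25/175 = 121.9786... → 121.98.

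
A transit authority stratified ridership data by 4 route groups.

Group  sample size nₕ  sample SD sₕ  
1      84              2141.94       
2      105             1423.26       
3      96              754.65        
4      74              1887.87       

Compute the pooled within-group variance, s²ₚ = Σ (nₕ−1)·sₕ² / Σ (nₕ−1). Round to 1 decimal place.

Degrees of freedom: 83 + 104 + 95 + 73 = 355.
Σ(nₕ−1)sₕ² = 83·4587906.9636 + 104·2025669.0276 + 95·569496.6225 + 73·3564053.1369 = 905743914.9804.
s²ₚ = 905743914.9804 / 355 = 2551391.310... → 2551391.3.

2551391.3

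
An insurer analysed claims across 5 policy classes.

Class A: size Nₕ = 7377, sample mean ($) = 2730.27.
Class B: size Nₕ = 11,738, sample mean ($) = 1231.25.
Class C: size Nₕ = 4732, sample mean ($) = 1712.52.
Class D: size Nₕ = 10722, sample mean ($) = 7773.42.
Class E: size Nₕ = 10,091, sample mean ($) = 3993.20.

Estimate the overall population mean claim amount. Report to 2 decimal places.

N = 7377 + 11738 + 4732 + 10722 + 10091 = 44660.
The stratified mean weights each stratum mean by its population share Nₕ/N.
Σ Nₕx̄ₕ = 7377·2730.27 + 11738·1231.25 + 4732·1712.52 + 10722·7773.42 + 10091·3993.20 = 20141201.79 + 14452412.5 + 8103644.64 + 83346609.24 + 40295381.2 = 166339249.37.
Divide by N: 166339249.37 / 44660 = 3724.5690... → 3724.57.

3724.57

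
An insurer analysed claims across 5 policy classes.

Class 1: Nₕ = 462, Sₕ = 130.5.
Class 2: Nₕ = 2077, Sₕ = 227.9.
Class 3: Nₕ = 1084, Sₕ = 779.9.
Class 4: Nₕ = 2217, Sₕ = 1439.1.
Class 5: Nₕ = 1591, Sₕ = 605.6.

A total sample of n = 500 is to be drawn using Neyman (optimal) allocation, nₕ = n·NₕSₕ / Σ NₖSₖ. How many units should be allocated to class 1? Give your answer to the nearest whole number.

1: NₕSₕ = 462·130.5 = 60291
2: NₕSₕ = 2077·227.9 = 473348.3
3: NₕSₕ = 1084·779.9 = 845411.6
4: NₕSₕ = 2217·1439.1 = 3190484.7
5: NₕSₕ = 1591·605.6 = 963509.6
Σ NₕSₕ = 5533045.2.
n_1 = 500·60291/5533045.2 = 5.448... → 5.

5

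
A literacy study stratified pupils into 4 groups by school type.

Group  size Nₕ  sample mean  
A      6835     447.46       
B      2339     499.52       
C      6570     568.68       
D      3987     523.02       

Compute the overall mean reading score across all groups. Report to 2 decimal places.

N = 19731; weights Wₕ = Nₕ/N = (0.3464, 0.1185, 0.3330, 0.2021).
x̄_st = Σ Wₕ·x̄ₕ = 0.3464·447.46 + 0.1185·499.52 + 0.3330·568.68 + 0.2021·523.02 ≈ 509.2633...
→ 509.26.

509.26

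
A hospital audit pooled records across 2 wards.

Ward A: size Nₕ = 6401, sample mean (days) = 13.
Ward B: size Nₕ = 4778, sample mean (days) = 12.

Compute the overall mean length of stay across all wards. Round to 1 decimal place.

12.6

x̄_st = (Σ Nₕx̄ₕ) / (Σ Nₕ) = (6401·13 + 4778·12) / 11179
= 140549 / 11179 = 12.573... → 12.6.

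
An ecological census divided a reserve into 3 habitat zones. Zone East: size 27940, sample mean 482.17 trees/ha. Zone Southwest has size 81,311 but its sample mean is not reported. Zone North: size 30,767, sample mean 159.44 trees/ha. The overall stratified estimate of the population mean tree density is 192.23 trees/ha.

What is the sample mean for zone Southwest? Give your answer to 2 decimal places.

105.01

Σ Nₕx̄ₕ = N·μ, so 81311·x̄_Southwest = 140018·192.23 − (27940·482.17 + 30767·159.44).
= 26915660.14 − 18377320.28 = 8538339.86.
x̄_Southwest = 8538339.86 / 81311 = 105.0084... → 105.01.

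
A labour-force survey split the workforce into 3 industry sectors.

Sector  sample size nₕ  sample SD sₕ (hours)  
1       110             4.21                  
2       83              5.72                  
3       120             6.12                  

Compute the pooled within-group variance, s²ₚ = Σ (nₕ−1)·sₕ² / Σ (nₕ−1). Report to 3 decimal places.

Degrees of freedom: 109 + 82 + 119 = 310.
Σ(nₕ−1)sₕ² = 109·17.7241 + 82·32.7184 + 119·37.4544 = 9071.9093.
s²ₚ = 9071.9093 / 310 = 29.26422... → 29.264.

29.264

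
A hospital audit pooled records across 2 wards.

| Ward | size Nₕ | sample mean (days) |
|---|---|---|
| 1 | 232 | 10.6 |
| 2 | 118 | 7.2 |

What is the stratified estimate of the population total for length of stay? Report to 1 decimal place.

1: 232·10.6 = 2459.2
2: 118·7.2 = 849.6
τ̂ = Σ Nₕx̄ₕ = 3308.8.

3308.8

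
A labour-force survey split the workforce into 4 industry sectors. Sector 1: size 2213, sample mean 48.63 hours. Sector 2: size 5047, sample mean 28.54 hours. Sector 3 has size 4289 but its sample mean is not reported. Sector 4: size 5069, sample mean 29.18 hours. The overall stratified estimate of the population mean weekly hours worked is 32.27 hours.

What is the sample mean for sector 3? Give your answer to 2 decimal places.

N = 2213 + 5047 + 4289 + 5069 = 16618.
Overall total = μ·N = 32.27·16618 = 536262.86.
Subtract the known strata: 2213·48.63 + 5047·28.54 + 5069·29.18 = 399572.99.
Remaining total for sector 3: 536262.86 − 399572.99 = 136689.87.
Divide by its size: 136689.87 / 4289 = 31.8699... → 31.87.

31.87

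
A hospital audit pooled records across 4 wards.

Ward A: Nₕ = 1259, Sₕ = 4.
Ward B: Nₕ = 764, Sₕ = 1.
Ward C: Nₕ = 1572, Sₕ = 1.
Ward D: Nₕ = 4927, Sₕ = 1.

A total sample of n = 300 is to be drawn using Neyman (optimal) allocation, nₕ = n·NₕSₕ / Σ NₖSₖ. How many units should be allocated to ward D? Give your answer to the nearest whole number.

120

A: NₕSₕ = 1259·4 = 5036
B: NₕSₕ = 764·1 = 764
C: NₕSₕ = 1572·1 = 1572
D: NₕSₕ = 4927·1 = 4927
Σ NₕSₕ = 12299.
n_D = 300·4927/12299 = 120.181... → 120.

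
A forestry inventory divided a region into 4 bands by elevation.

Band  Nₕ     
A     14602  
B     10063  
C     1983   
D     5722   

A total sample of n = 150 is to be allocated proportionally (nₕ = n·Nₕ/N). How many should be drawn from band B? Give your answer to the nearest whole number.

N = 14602 + 10063 + 1983 + 5722 = 32370.
n_B = 150·10063/32370 = 46.631... → 47.

47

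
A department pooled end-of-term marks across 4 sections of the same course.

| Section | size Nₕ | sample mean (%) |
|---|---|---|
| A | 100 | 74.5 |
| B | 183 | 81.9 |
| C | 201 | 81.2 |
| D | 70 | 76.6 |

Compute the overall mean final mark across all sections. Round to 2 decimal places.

79.64

N = 100 + 183 + 201 + 70 = 554.
The stratified mean weights each stratum mean by its population share Nₕ/N.
Σ Nₕx̄ₕ = 100·74.5 + 183·81.9 + 201·81.2 + 70·76.6 = 7450 + 14987.7 + 16321.2 + 5362 = 44120.9.
Divide by N: 44120.9 / 554 = 79.6406... → 79.64.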